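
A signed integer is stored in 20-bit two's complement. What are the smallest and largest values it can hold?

For 20-bit two's complement:
Minimum: -2^19 = -524288
Maximum: 2^19 - 1 = 524287



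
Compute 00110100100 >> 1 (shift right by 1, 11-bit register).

Original: 00110100100 (decimal 420)
Shift right by 1 position
Drop the 1 low bit; fill with zero on the left
Result: 00011010010 (decimal 210)
Equivalent: 420 >> 1 = 420 ÷ 2^1 = 210



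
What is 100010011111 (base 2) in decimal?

Sum of powers of 2 for each 1-bit:
2^0 + 2^1 + 2^2 + 2^3 + 2^4 + 2^7 + 2^11
= 1 + 2 + 4 + 8 + 16 + 128 + 2048
= 2207



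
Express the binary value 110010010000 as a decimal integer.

Sum of powers of 2 for each 1-bit:
2^4 + 2^7 + 2^10 + 2^11
= 16 + 128 + 1024 + 2048
= 3216



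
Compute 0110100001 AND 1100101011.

AND: 1 only when both bits are 1
  0110100001
& 1100101011
------------
  0100100001
Decimal: 417 & 811 = 289



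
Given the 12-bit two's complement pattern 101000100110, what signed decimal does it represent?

Binary: 101000100110
Sign bit: 1 (negative)
Invert: 010111011001
Add 1:  010111011010
Magnitude: 010111011010 = 1024 + 256 + 128 + 64 + 16 + 8 + 2 = 1498
Value: -1498



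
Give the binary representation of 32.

Using repeated division by 2:
32 ÷ 2 = 16 remainder 0
16 ÷ 2 = 8 remainder 0
8 ÷ 2 = 4 remainder 0
4 ÷ 2 = 2 remainder 0
2 ÷ 2 = 1 remainder 0
1 ÷ 2 = 0 remainder 1
Reading remainders bottom to top: 100000



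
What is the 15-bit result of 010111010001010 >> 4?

Original: 010111010001010 (decimal 11914)
Shift right by 4 positions
Drop the 4 low bits; fill with zeros on the left
Result: 000001011101000 (decimal 744)
Equivalent: 11914 >> 4 = 11914 ÷ 2^4 = 744



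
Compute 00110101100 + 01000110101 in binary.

Add column by column from the right: bit + bit + carry-in; write the sum mod 2, carry 1 when the sum is 2 or 3.
carry:  00001111000
        00110101100
+       01000110101
-------------------
       001111100001
(the carry out of the leftmost column, 0, becomes the leading bit)
Decimal check:
  00110101100 = 256 + 128 + 32 + 8 + 4 = 428
  01000110101 = 512 + 32 + 16 + 4 + 1 = 565
  428 + 565 = 993, and 001111100001 = 512 + 256 + 128 + 64 + 32 + 1 = 993 ✓



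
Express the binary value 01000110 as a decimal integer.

Sum of powers of 2 for each 1-bit:
2^1 + 2^2 + 2^6
= 2 + 4 + 64
= 70



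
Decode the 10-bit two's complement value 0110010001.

Binary: 0110010001
Sign bit: 0 (non-negative)
Read directly as an unsigned value:
0110010001 = 256 + 128 + 16 + 1 = 401
Value: 401



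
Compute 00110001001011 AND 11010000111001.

AND: 1 only when both bits are 1
  00110001001011
& 11010000111001
----------------
  00010000001001
Decimal: 3147 & 13369 = 1033



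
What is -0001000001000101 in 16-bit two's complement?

Original: 0001000001000101
Step 1 - Invert all bits: 1110111110111010
Step 2 - Add 1: 1110111110111011
Verification: 0001000001000101 + 1110111110111011 = 10000000000000000; discarding the end carry (carry out of the top bit) leaves the 16-bit value 0000000000000000, as required for x + (-x)



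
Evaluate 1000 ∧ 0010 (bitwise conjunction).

AND: 1 only when both bits are 1
  1000
& 0010
------
  0000
Decimal: 8 & 2 = 0



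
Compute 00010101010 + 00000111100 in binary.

Add column by column from the right: bit + bit + carry-in; write the sum mod 2, carry 1 when the sum is 2 or 3.
carry:  00001110000
        00010101010
+       00000111100
-------------------
       000011100110
(the carry out of the leftmost column, 0, becomes the leading bit)
Decimal check:
  00010101010 = 128 + 32 + 8 + 2 = 170
  00000111100 = 32 + 16 + 8 + 4 = 60
  170 + 60 = 230, and 000011100110 = 128 + 64 + 32 + 4 + 2 = 230 ✓



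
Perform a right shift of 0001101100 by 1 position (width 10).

Original: 0001101100 (decimal 108)
Shift right by 1 position
Drop the 1 low bit; fill with zero on the left
Result: 0000110110 (decimal 54)
Equivalent: 108 >> 1 = 108 ÷ 2^1 = 54



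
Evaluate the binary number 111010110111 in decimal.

Sum of powers of 2 for each 1-bit:
2^0 + 2^1 + 2^2 + 2^4 + 2^5 + 2^7 + 2^9 + 2^10 + 2^11
= 1 + 2 + 4 + 16 + 32 + 128 + 512 + 1024 + 2048
= 3767



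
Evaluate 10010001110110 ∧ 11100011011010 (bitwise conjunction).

AND: 1 only when both bits are 1
  10010001110110
& 11100011011010
----------------
  10000001010010
Decimal: 9334 & 14554 = 8274



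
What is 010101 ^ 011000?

XOR: 1 when bits differ
  010101
^ 011000
--------
  001101
Decimal: 21 ^ 24 = 13



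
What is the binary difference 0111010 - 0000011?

Method 1 - Direct subtraction (column by column from the right: bit − bit − borrow-in; if negative, add 2 and borrow 1 from the next column):
borrow: 0001110
        0111010
-       0000011
---------------
        0110111

Method 2 - Add two's complement:
Two's complement of 0000011: invert → 1111100, add 1 → 1111101
  0111010
+ 1111101
---------
 10110111  (end carry out of the top bit = 1)
Discarding the end carry: 0110111
Decimal check:
  0111010 = 32 + 16 + 8 + 2 = 58
  0000011 = 2 + 1 = 3
  58 - 3 = 55, and 0110111 = 32 + 16 + 4 + 2 + 1 = 55 ✓



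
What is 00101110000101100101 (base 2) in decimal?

Sum of powers of 2 for each 1-bit:
2^0 + 2^2 + 2^5 + 2^6 + 2^8 + 2^13 + 2^14 + 2^15 + 2^17
= 1 + 4 + 32 + 64 + 256 + 8192 + 16384 + 32768 + 131072
= 188773



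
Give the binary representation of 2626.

Using repeated division by 2:
2626 ÷ 2 = 1313 remainder 0
1313 ÷ 2 = 656 remainder 1
656 ÷ 2 = 328 remainder 0
328 ÷ 2 = 164 remainder 0
164 ÷ 2 = 82 remainder 0
82 ÷ 2 = 41 remainder 0
41 ÷ 2 = 20 remainder 1
20 ÷ 2 = 10 remainder 0
10 ÷ 2 = 5 remainder 0
5 ÷ 2 = 2 remainder 1
2 ÷ 2 = 1 remainder 0
1 ÷ 2 = 0 remainder 1
Reading remainders bottom to top: 101001000010



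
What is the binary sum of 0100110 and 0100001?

Add column by column from the right: bit + bit + carry-in; write the sum mod 2, carry 1 when the sum is 2 or 3.
carry:  1000000
        0100110
+       0100001
---------------
       01000111
(the carry out of the leftmost column, 0, becomes the leading bit)
Decimal check:
  0100110 = 32 + 4 + 2 = 38
  0100001 = 32 + 1 = 33
  38 + 33 = 71, and 01000111 = 64 + 4 + 2 + 1 = 71 ✓



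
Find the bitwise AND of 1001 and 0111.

AND: 1 only when both bits are 1
  1001
& 0111
------
  0001
Decimal: 9 & 7 = 1



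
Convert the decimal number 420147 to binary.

Using repeated division by 2:
420147 ÷ 2 = 210073 remainder 1
210073 ÷ 2 = 105036 remainder 1
105036 ÷ 2 = 52518 remainder 0
52518 ÷ 2 = 26259 remainder 0
26259 ÷ 2 = 13129 remainder 1
13129 ÷ 2 = 6564 remainder 1
6564 ÷ 2 = 3282 remainder 0
3282 ÷ 2 = 1641 remainder 0
1641 ÷ 2 = 820 remainder 1
820 ÷ 2 = 410 remainder 0
410 ÷ 2 = 205 remainder 0
205 ÷ 2 = 102 remainder 1
102 ÷ 2 = 51 remainder 0
51 ÷ 2 = 25 remainder 1
25 ÷ 2 = 12 remainder 1
12 ÷ 2 = 6 remainder 0
6 ÷ 2 = 3 remainder 0
3 ÷ 2 = 1 remainder 1
1 ÷ 2 = 0 remainder 1
Reading remainders bottom to top: 1100110100100110011



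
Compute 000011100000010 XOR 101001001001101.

XOR: 1 when bits differ
  000011100000010
^ 101001001001101
-----------------
  101010101001111
Decimal: 1794 ^ 21069 = 21839



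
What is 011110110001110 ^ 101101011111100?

XOR: 1 when bits differ
  011110110001110
^ 101101011111100
-----------------
  110011101110010
Decimal: 15758 ^ 23292 = 26482



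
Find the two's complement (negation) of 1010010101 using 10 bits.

Original (sign bit 1, negative): 1010010101
Step 1 - Invert all bits: 0101101010
Step 2 - Add 1: 0101101011
Verification: 1010010101 + 0101101011 = 10000000000; discarding the end carry (carry out of the top bit) leaves the 10-bit value 0000000000, as required for x + (-x)



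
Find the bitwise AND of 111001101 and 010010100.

AND: 1 only when both bits are 1
  111001101
& 010010100
-----------
  010000100
Decimal: 461 & 148 = 132



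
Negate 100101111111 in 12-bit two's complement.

Original (sign bit 1, negative): 100101111111
Step 1 - Invert all bits: 011010000000
Step 2 - Add 1: 011010000001
Verification: 100101111111 + 011010000001 = 1000000000000; discarding the end carry (carry out of the top bit) leaves the 12-bit value 000000000000, as required for x + (-x)



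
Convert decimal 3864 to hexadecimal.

Using repeated division by 16 (digits 10–15 are A–F):
3864 ÷ 16 = 241 remainder 8
241 ÷ 16 = 15 remainder 1
15 ÷ 16 = 0 remainder 15 (F)
Reading remainders bottom to top: F18



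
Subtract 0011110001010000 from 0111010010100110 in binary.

Method 1 - Direct subtraction (column by column from the right: bit − bit − borrow-in; if negative, add 2 and borrow 1 from the next column):
borrow: 0111000010100000
        0111010010100110
-       0011110001010000
------------------------
        0011100001010110

Method 2 - Add two's complement:
Two's complement of 0011110001010000: invert → 1100001110101111, add 1 → 1100001110110000
  0111010010100110
+ 1100001110110000
------------------
 10011100001010110  (end carry out of the top bit = 1)
Discarding the end carry: 0011100001010110
Decimal check:
  0111010010100110 = 16384 + 8192 + 4096 + 1024 + 128 + 32 + 4 + 2 = 29862
  0011110001010000 = 8192 + 4096 + 2048 + 1024 + 64 + 16 = 15440
  29862 - 15440 = 14422, and 0011100001010110 = 8192 + 4096 + 2048 + 64 + 16 + 4 + 2 = 14422 ✓



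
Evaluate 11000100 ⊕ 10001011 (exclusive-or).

XOR: 1 when bits differ
  11000100
^ 10001011
----------
  01001111
Decimal: 196 ^ 139 = 79



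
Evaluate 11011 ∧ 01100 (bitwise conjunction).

AND: 1 only when both bits are 1
  11011
& 01100
-------
  01000
Decimal: 27 & 12 = 8



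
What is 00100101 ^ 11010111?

XOR: 1 when bits differ
  00100101
^ 11010111
----------
  11110010
Decimal: 37 ^ 215 = 242



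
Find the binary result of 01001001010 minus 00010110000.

Method 1 - Direct subtraction (column by column from the right: bit − bit − borrow-in; if negative, add 2 and borrow 1 from the next column):
borrow: 01101100000
        01001001010
-       00010110000
-------------------
        00110011010

Method 2 - Add two's complement:
Two's complement of 00010110000: invert → 11101001111, add 1 → 11101010000
  01001001010
+ 11101010000
-------------
 100110011010  (end carry out of the top bit = 1)
Discarding the end carry: 00110011010
Decimal check:
  01001001010 = 512 + 64 + 8 + 2 = 586
  00010110000 = 128 + 32 + 16 = 176
  586 - 176 = 410, and 00110011010 = 256 + 128 + 16 + 8 + 2 = 410 ✓



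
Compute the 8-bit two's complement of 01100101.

Original: 01100101
Step 1 - Invert all bits: 10011010
Step 2 - Add 1: 10011011
Verification: 01100101 + 10011011 = 100000000; discarding the end carry (carry out of the top bit) leaves the 8-bit value 00000000, as required for x + (-x)



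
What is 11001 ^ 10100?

XOR: 1 when bits differ
  11001
^ 10100
-------
  01101
Decimal: 25 ^ 20 = 13



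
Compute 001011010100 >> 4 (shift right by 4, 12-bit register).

Original: 001011010100 (decimal 724)
Shift right by 4 positions
Drop the 4 low bits; fill with zeros on the left
Result: 000000101101 (decimal 45)
Equivalent: 724 >> 4 = 724 ÷ 2^4 = 45



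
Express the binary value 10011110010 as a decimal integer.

Sum of powers of 2 for each 1-bit:
2^1 + 2^4 + 2^5 + 2^6 + 2^7 + 2^10
= 2 + 16 + 32 + 64 + 128 + 1024
= 1266



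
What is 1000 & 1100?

AND: 1 only when both bits are 1
  1000
& 1100
------
  1000
Decimal: 8 & 12 = 8



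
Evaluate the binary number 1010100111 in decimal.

Sum of powers of 2 for each 1-bit:
2^0 + 2^1 + 2^2 + 2^5 + 2^7 + 2^9
= 1 + 2 + 4 + 32 + 128 + 512
= 679



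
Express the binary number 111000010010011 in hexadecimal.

Group into 4-bit nibbles from right:
  0111 = 7
  0000 = 0
  1001 = 9
  0011 = 3
Result: 7093



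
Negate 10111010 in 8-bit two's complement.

Original (sign bit 1, negative): 10111010
Step 1 - Invert all bits: 01000101
Step 2 - Add 1: 01000110
Verification: 10111010 + 01000110 = 100000000; discarding the end carry (carry out of the top bit) leaves the 8-bit value 00000000, as required for x + (-x)



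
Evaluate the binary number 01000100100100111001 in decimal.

Sum of powers of 2 for each 1-bit:
2^0 + 2^3 + 2^4 + 2^5 + 2^8 + 2^11 + 2^14 + 2^18
= 1 + 8 + 16 + 32 + 256 + 2048 + 16384 + 262144
= 280889



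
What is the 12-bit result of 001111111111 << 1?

Original: 001111111111 (decimal 1023)
Shift left by 1 position
Append 1 zero on the right
Result: 011111111110 (decimal 2046)
Equivalent: 1023 << 1 = 1023 × 2^1 = 2046



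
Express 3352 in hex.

Using repeated division by 16 (digits 10–15 are A–F):
3352 ÷ 16 = 209 remainder 8
209 ÷ 16 = 13 remainder 1
13 ÷ 16 = 0 remainder 13 (D)
Reading remainders bottom to top: D18



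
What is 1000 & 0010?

AND: 1 only when both bits are 1
  1000
& 0010
------
  0000
Decimal: 8 & 2 = 0



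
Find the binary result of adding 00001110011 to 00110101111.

Add column by column from the right: bit + bit + carry-in; write the sum mod 2, carry 1 when the sum is 2 or 3.
carry:  01111111110
        00001110011
+       00110101111
-------------------
       001000100010
(the carry out of the leftmost column, 0, becomes the leading bit)
Decimal check:
  00001110011 = 64 + 32 + 16 + 2 + 1 = 115
  00110101111 = 256 + 128 + 32 + 8 + 4 + 2 + 1 = 431
  115 + 431 = 546, and 001000100010 = 512 + 32 + 2 = 546 ✓



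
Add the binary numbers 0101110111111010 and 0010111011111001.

Add column by column from the right: bit + bit + carry-in; write the sum mod 2, carry 1 when the sum is 2 or 3.
carry:  1111111111110000
        0101110111111010
+       0010111011111001
------------------------
       01000110011110011
(the carry out of the leftmost column, 0, becomes the leading bit)
Decimal check:
  0101110111111010 = 16384 + 4096 + 2048 + 1024 + 256 + 128 + 64 + 32 + 16 + 8 + 2 = 24058
  0010111011111001 = 8192 + 2048 + 1024 + 512 + 128 + 64 + 32 + 16 + 8 + 1 = 12025
  24058 + 12025 = 36083, and 01000110011110011 = 32768 + 2048 + 1024 + 128 + 64 + 32 + 16 + 2 + 1 = 36083 ✓



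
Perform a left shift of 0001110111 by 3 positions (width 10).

Original: 0001110111 (decimal 119)
Shift left by 3 positions
Append 3 zeros on the right
Result: 1110111000 (decimal 952)
Equivalent: 119 << 3 = 119 × 2^3 = 952



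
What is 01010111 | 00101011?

OR: 1 when either bit is 1
  01010111
| 00101011
----------
  01111111
Decimal: 87 | 43 = 127



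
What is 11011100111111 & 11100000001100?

AND: 1 only when both bits are 1
  11011100111111
& 11100000001100
----------------
  11000000001100
Decimal: 14143 & 14348 = 12300



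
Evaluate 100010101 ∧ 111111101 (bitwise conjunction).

AND: 1 only when both bits are 1
  100010101
& 111111101
-----------
  100010101
Decimal: 277 & 509 = 277



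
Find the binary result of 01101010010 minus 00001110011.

Method 1 - Direct subtraction (column by column from the right: bit − bit − borrow-in; if negative, add 2 and borrow 1 from the next column):
borrow: 00111111110
        01101010010
-       00001110011
-------------------
        01011011111

Method 2 - Add two's complement:
Two's complement of 00001110011: invert → 11110001100, add 1 → 11110001101
  01101010010
+ 11110001101
-------------
 101011011111  (end carry out of the top bit = 1)
Discarding the end carry: 01011011111
Decimal check:
  01101010010 = 512 + 256 + 64 + 16 + 2 = 850
  00001110011 = 64 + 32 + 16 + 2 + 1 = 115
  850 - 115 = 735, and 01011011111 = 512 + 128 + 64 + 16 + 8 + 4 + 2 + 1 = 735 ✓



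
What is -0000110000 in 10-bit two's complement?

Original: 0000110000
Step 1 - Invert all bits: 1111001111
Step 2 - Add 1: 1111010000
Verification: 0000110000 + 1111010000 = 10000000000; discarding the end carry (carry out of the top bit) leaves the 10-bit value 0000000000, as required for x + (-x)



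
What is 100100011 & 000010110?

AND: 1 only when both bits are 1
  100100011
& 000010110
-----------
  000000010
Decimal: 291 & 22 = 2



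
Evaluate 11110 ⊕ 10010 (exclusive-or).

XOR: 1 when bits differ
  11110
^ 10010
-------
  01100
Decimal: 30 ^ 18 = 12



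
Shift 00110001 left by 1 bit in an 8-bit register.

Original: 00110001 (decimal 49)
Shift left by 1 position
Append 1 zero on the right
Result: 01100010 (decimal 98)
Equivalent: 49 << 1 = 49 × 2^1 = 98



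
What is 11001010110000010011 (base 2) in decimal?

Sum of powers of 2 for each 1-bit:
2^0 + 2^1 + 2^4 + 2^10 + 2^11 + 2^13 + 2^15 + 2^18 + 2^19
= 1 + 2 + 16 + 1024 + 2048 + 8192 + 32768 + 262144 + 524288
= 830483



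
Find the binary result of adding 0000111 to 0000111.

Add column by column from the right: bit + bit + carry-in; write the sum mod 2, carry 1 when the sum is 2 or 3.
carry:  0001110
        0000111
+       0000111
---------------
       00001110
(the carry out of the leftmost column, 0, becomes the leading bit)
Decimal check:
  0000111 = 4 + 2 + 1 = 7
  0000111 = 4 + 2 + 1 = 7
  7 + 7 = 14, and 00001110 = 8 + 4 + 2 = 14 ✓



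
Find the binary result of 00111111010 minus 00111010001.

Method 1 - Direct subtraction (column by column from the right: bit − bit − borrow-in; if negative, add 2 and borrow 1 from the next column):
borrow: 00000000010
        00111111010
-       00111010001
-------------------
        00000101001

Method 2 - Add two's complement:
Two's complement of 00111010001: invert → 11000101110, add 1 → 11000101111
  00111111010
+ 11000101111
-------------
 100000101001  (end carry out of the top bit = 1)
Discarding the end carry: 00000101001
Decimal check:
  00111111010 = 256 + 128 + 64 + 32 + 16 + 8 + 2 = 506
  00111010001 = 256 + 128 + 64 + 16 + 1 = 465
  506 - 465 = 41, and 00000101001 = 32 + 8 + 1 = 41 ✓



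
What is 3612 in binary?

Using repeated division by 2:
3612 ÷ 2 = 1806 remainder 0
1806 ÷ 2 = 903 remainder 0
903 ÷ 2 = 451 remainder 1
451 ÷ 2 = 225 remainder 1
225 ÷ 2 = 112 remainder 1
112 ÷ 2 = 56 remainder 0
56 ÷ 2 = 28 remainder 0
28 ÷ 2 = 14 remainder 0
14 ÷ 2 = 7 remainder 0
7 ÷ 2 = 3 remainder 1
3 ÷ 2 = 1 remainder 1
1 ÷ 2 = 0 remainder 1
Reading remainders bottom to top: 111000011100



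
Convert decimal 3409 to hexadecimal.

Using repeated division by 16 (digits 10–15 are A–F):
3409 ÷ 16 = 213 remainder 1
213 ÷ 16 = 13 remainder 5
13 ÷ 16 = 0 remainder 13 (D)
Reading remainders bottom to top: D51



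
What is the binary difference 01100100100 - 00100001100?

Method 1 - Direct subtraction (column by column from the right: bit − bit − borrow-in; if negative, add 2 and borrow 1 from the next column):
borrow: 00000110000
        01100100100
-       00100001100
-------------------
        01000011000

Method 2 - Add two's complement:
Two's complement of 00100001100: invert → 11011110011, add 1 → 11011110100
  01100100100
+ 11011110100
-------------
 101000011000  (end carry out of the top bit = 1)
Discarding the end carry: 01000011000
Decimal check:
  01100100100 = 512 + 256 + 32 + 4 = 804
  00100001100 = 256 + 8 + 4 = 268
  804 - 268 = 536, and 01000011000 = 512 + 16 + 8 = 536 ✓



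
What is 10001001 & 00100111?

AND: 1 only when both bits are 1
  10001001
& 00100111
----------
  00000001
Decimal: 137 & 39 = 1



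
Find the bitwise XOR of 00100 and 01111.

XOR: 1 when bits differ
  00100
^ 01111
-------
  01011
Decimal: 4 ^ 15 = 11



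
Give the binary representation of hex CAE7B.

Convert each hex digit to 4 bits:
  C = 1100
  A = 1010
  E = 1110
  7 = 0111
  B = 1011
Concatenate: 11001010111001111011



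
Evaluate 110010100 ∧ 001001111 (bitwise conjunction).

AND: 1 only when both bits are 1
  110010100
& 001001111
-----------
  000000100
Decimal: 404 & 79 = 4



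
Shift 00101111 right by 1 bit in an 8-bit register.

Original: 00101111 (decimal 47)
Shift right by 1 position
Drop the 1 low bit; fill with zero on the left
Result: 00010111 (decimal 23)
Equivalent: 47 >> 1 = 47 ÷ 2^1 = 23



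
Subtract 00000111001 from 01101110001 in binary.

Method 1 - Direct subtraction (column by column from the right: bit − bit − borrow-in; if negative, add 2 and borrow 1 from the next column):
borrow: 00001110000
        01101110001
-       00000111001
-------------------
        01100111000

Method 2 - Add two's complement:
Two's complement of 00000111001: invert → 11111000110, add 1 → 11111000111
  01101110001
+ 11111000111
-------------
 101100111000  (end carry out of the top bit = 1)
Discarding the end carry: 01100111000
Decimal check:
  01101110001 = 512 + 256 + 64 + 32 + 16 + 1 = 881
  00000111001 = 32 + 16 + 8 + 1 = 57
  881 - 57 = 824, and 01100111000 = 512 + 256 + 32 + 16 + 8 = 824 ✓



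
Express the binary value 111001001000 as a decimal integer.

Sum of powers of 2 for each 1-bit:
2^3 + 2^6 + 2^9 + 2^10 + 2^11
= 8 + 64 + 512 + 1024 + 2048
= 3656



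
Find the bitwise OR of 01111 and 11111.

OR: 1 when either bit is 1
  01111
| 11111
-------
  11111
Decimal: 15 | 31 = 31



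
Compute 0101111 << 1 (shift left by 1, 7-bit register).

Original: 0101111 (decimal 47)
Shift left by 1 position
Append 1 zero on the right
Result: 1011110 (decimal 94)
Equivalent: 47 << 1 = 47 × 2^1 = 94



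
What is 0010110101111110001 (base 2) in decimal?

Sum of powers of 2 for each 1-bit:
2^0 + 2^4 + 2^5 + 2^6 + 2^7 + 2^8 + 2^9 + 2^11 + 2^13 + 2^14 + 2^16
= 1 + 16 + 32 + 64 + 128 + 256 + 512 + 2048 + 8192 + 16384 + 65536
= 93169



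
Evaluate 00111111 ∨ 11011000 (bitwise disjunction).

OR: 1 when either bit is 1
  00111111
| 11011000
----------
  11111111
Decimal: 63 | 216 = 255



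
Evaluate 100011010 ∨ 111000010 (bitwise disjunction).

OR: 1 when either bit is 1
  100011010
| 111000010
-----------
  111011010
Decimal: 282 | 450 = 474



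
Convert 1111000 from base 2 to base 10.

Sum of powers of 2 for each 1-bit:
2^3 + 2^4 + 2^5 + 2^6
= 8 + 16 + 32 + 64
= 120



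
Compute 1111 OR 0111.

OR: 1 when either bit is 1
  1111
| 0111
------
  1111
Decimal: 15 | 7 = 15



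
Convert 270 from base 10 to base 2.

Using repeated division by 2:
270 ÷ 2 = 135 remainder 0
135 ÷ 2 = 67 remainder 1
67 ÷ 2 = 33 remainder 1
33 ÷ 2 = 16 remainder 1
16 ÷ 2 = 8 remainder 0
8 ÷ 2 = 4 remainder 0
4 ÷ 2 = 2 remainder 0
2 ÷ 2 = 1 remainder 0
1 ÷ 2 = 0 remainder 1
Reading remainders bottom to top: 100001110



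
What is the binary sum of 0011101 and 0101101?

Add column by column from the right: bit + bit + carry-in; write the sum mod 2, carry 1 when the sum is 2 or 3.
carry:  1111010
        0011101
+       0101101
---------------
       01001010
(the carry out of the leftmost column, 0, becomes the leading bit)
Decimal check:
  0011101 = 16 + 8 + 4 + 1 = 29
  0101101 = 32 + 8 + 4 + 1 = 45
  29 + 45 = 74, and 01001010 = 64 + 8 + 2 = 74 ✓



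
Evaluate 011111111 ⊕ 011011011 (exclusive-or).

XOR: 1 when bits differ
  011111111
^ 011011011
-----------
  000100100
Decimal: 255 ^ 219 = 36



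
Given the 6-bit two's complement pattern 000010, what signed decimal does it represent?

Binary: 000010
Sign bit: 0 (non-negative)
Read directly as an unsigned value:
000010 = 2
Value: 2



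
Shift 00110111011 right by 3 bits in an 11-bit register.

Original: 00110111011 (decimal 443)
Shift right by 3 positions
Drop the 3 low bits; fill with zeros on the left
Result: 00000110111 (decimal 55)
Equivalent: 443 >> 3 = 443 ÷ 2^3 = 55



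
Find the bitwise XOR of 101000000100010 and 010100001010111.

XOR: 1 when bits differ
  101000000100010
^ 010100001010111
-----------------
  111100001110101
Decimal: 20514 ^ 10327 = 30837



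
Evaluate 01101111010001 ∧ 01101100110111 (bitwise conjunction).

AND: 1 only when both bits are 1
  01101111010001
& 01101100110111
----------------
  01101100010001
Decimal: 7121 & 6967 = 6929



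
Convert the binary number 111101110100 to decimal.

Sum of powers of 2 for each 1-bit:
2^2 + 2^4 + 2^5 + 2^6 + 2^8 + 2^9 + 2^10 + 2^11
= 4 + 16 + 32 + 64 + 256 + 512 + 1024 + 2048
= 3956



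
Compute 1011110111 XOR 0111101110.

XOR: 1 when bits differ
  1011110111
^ 0111101110
------------
  1100011001
Decimal: 759 ^ 494 = 793



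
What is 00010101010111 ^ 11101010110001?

XOR: 1 when bits differ
  00010101010111
^ 11101010110001
----------------
  11111111100110
Decimal: 1367 ^ 15025 = 16358



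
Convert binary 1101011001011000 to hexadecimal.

Group into 4-bit nibbles from right:
  1101 = D
  0110 = 6
  0101 = 5
  1000 = 8
Result: D658



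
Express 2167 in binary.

Using repeated division by 2:
2167 ÷ 2 = 1083 remainder 1
1083 ÷ 2 = 541 remainder 1
541 ÷ 2 = 270 remainder 1
270 ÷ 2 = 135 remainder 0
135 ÷ 2 = 67 remainder 1
67 ÷ 2 = 33 remainder 1
33 ÷ 2 = 16 remainder 1
16 ÷ 2 = 8 remainder 0
8 ÷ 2 = 4 remainder 0
4 ÷ 2 = 2 remainder 0
2 ÷ 2 = 1 remainder 0
1 ÷ 2 = 0 remainder 1
Reading remainders bottom to top: 100001110111



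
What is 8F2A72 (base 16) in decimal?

Expand by place value (powers of 16):
Digit values: F = 15, A = 10
8F2A72 = 8 × 16^5 + 15 × 16^4 + 2 × 16^3 + 10 × 16^2 + 7 × 16^1 + 2 × 16^0
= 8 × 1048576 + 15 × 65536 + 2 × 4096 + 10 × 256 + 7 × 16 + 2 × 1
= 8388608 + 983040 + 8192 + 2560 + 112 + 2
= 9382514



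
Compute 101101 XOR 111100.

XOR: 1 when bits differ
  101101
^ 111100
--------
  010001
Decimal: 45 ^ 60 = 17



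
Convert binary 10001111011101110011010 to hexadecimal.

Group into 4-bit nibbles from right:
  0100 = 4
  0111 = 7
  1011 = B
  1011 = B
  1001 = 9
  1010 = A
Result: 47BB9A



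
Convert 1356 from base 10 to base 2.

Using repeated division by 2:
1356 ÷ 2 = 678 remainder 0
678 ÷ 2 = 339 remainder 0
339 ÷ 2 = 169 remainder 1
169 ÷ 2 = 84 remainder 1
84 ÷ 2 = 42 remainder 0
42 ÷ 2 = 21 remainder 0
21 ÷ 2 = 10 remainder 1
10 ÷ 2 = 5 remainder 0
5 ÷ 2 = 2 remainder 1
2 ÷ 2 = 1 remainder 0
1 ÷ 2 = 0 remainder 1
Reading remainders bottom to top: 10101001100



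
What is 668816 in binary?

Using repeated division by 2:
668816 ÷ 2 = 334408 remainder 0
334408 ÷ 2 = 167204 remainder 0
167204 ÷ 2 = 83602 remainder 0
83602 ÷ 2 = 41801 remainder 0
41801 ÷ 2 = 20900 remainder 1
20900 ÷ 2 = 10450 remainder 0
10450 ÷ 2 = 5225 remainder 0
5225 ÷ 2 = 2612 remainder 1
2612 ÷ 2 = 1306 remainder 0
1306 ÷ 2 = 653 remainder 0
653 ÷ 2 = 326 remainder 1
326 ÷ 2 = 163 remainder 0
163 ÷ 2 = 81 remainder 1
81 ÷ 2 = 40 remainder 1
40 ÷ 2 = 20 remainder 0
20 ÷ 2 = 10 remainder 0
10 ÷ 2 = 5 remainder 0
5 ÷ 2 = 2 remainder 1
2 ÷ 2 = 1 remainder 0
1 ÷ 2 = 0 remainder 1
Reading remainders bottom to top: 10100011010010010000



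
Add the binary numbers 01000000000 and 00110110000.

Add column by column from the right: bit + bit + carry-in; write the sum mod 2, carry 1 when the sum is 2 or 3.
carry:  00000000000
        01000000000
+       00110110000
-------------------
       001110110000
(the carry out of the leftmost column, 0, becomes the leading bit)
Decimal check:
  01000000000 = 512
  00110110000 = 256 + 128 + 32 + 16 = 432
  512 + 432 = 944, and 001110110000 = 512 + 256 + 128 + 32 + 16 = 944 ✓



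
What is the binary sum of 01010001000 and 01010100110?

Add column by column from the right: bit + bit + carry-in; write the sum mod 2, carry 1 when the sum is 2 or 3.
carry:  10100000000
        01010001000
+       01010100110
-------------------
       010100101110
(the carry out of the leftmost column, 0, becomes the leading bit)
Decimal check:
  01010001000 = 512 + 128 + 8 = 648
  01010100110 = 512 + 128 + 32 + 4 + 2 = 678
  648 + 678 = 1326, and 010100101110 = 1024 + 256 + 32 + 8 + 4 + 2 = 1326 ✓



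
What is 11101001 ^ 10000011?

XOR: 1 when bits differ
  11101001
^ 10000011
----------
  01101010
Decimal: 233 ^ 131 = 106



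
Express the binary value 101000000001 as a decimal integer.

Sum of powers of 2 for each 1-bit:
2^0 + 2^9 + 2^11
= 1 + 512 + 2048
= 2561



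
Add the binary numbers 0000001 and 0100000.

Add column by column from the right: bit + bit + carry-in; write the sum mod 2, carry 1 when the sum is 2 or 3.
carry:  0000000
        0000001
+       0100000
---------------
       00100001
(the carry out of the leftmost column, 0, becomes the leading bit)
Decimal check:
  0000001 = 1
  0100000 = 32
  1 + 32 = 33, and 00100001 = 32 + 1 = 33 ✓



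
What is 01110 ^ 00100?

XOR: 1 when bits differ
  01110
^ 00100
-------
  01010
Decimal: 14 ^ 4 = 10



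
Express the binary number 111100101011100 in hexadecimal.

Group into 4-bit nibbles from right:
  0111 = 7
  1001 = 9
  0101 = 5
  1100 = C
Result: 795C



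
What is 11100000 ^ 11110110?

XOR: 1 when bits differ
  11100000
^ 11110110
----------
  00010110
Decimal: 224 ^ 246 = 22



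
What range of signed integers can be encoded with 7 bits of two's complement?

For 7-bit two's complement:
Minimum: -2^6 = -64
Maximum: 2^6 - 1 = 63



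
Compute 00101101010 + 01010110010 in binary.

Add column by column from the right: bit + bit + carry-in; write the sum mod 2, carry 1 when the sum is 2 or 3.
carry:  11111000100
        00101101010
+       01010110010
-------------------
       010000011100
(the carry out of the leftmost column, 0, becomes the leading bit)
Decimal check:
  00101101010 = 256 + 64 + 32 + 8 + 2 = 362
  01010110010 = 512 + 128 + 32 + 16 + 2 = 690
  362 + 690 = 1052, and 010000011100 = 1024 + 16 + 8 + 4 = 1052 ✓



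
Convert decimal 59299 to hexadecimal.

Using repeated division by 16 (digits 10–15 are A–F):
59299 ÷ 16 = 3706 remainder 3
3706 ÷ 16 = 231 remainder 10 (A)
231 ÷ 16 = 14 remainder 7
14 ÷ 16 = 0 remainder 14 (E)
Reading remainders bottom to top: E7A3



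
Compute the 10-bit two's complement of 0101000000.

Original: 0101000000
Step 1 - Invert all bits: 1010111111
Step 2 - Add 1: 1011000000
Verification: 0101000000 + 1011000000 = 10000000000; discarding the end carry (carry out of the top bit) leaves the 10-bit value 0000000000, as required for x + (-x)



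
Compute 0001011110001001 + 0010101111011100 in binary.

Add column by column from the right: bit + bit + carry-in; write the sum mod 2, carry 1 when the sum is 2 or 3.
carry:  0111111100110000
        0001011110001001
+       0010101111011100
------------------------
       00100001101100101
(the carry out of the leftmost column, 0, becomes the leading bit)
Decimal check:
  0001011110001001 = 4096 + 1024 + 512 + 256 + 128 + 8 + 1 = 6025
  0010101111011100 = 8192 + 2048 + 512 + 256 + 128 + 64 + 16 + 8 + 4 = 11228
  6025 + 11228 = 17253, and 00100001101100101 = 16384 + 512 + 256 + 64 + 32 + 4 + 1 = 17253 ✓



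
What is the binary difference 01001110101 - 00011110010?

Method 1 - Direct subtraction (column by column from the right: bit − bit − borrow-in; if negative, add 2 and borrow 1 from the next column):
borrow: 01100000100
        01001110101
-       00011110010
-------------------
        00110000011

Method 2 - Add two's complement:
Two's complement of 00011110010: invert → 11100001101, add 1 → 11100001110
  01001110101
+ 11100001110
-------------
 100110000011  (end carry out of the top bit = 1)
Discarding the end carry: 00110000011
Decimal check:
  01001110101 = 512 + 64 + 32 + 16 + 4 + 1 = 629
  00011110010 = 128 + 64 + 32 + 16 + 2 = 242
  629 - 242 = 387, and 00110000011 = 256 + 128 + 2 + 1 = 387 ✓



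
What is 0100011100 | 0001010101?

OR: 1 when either bit is 1
  0100011100
| 0001010101
------------
  0101011101
Decimal: 284 | 85 = 349



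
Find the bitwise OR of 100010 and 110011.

OR: 1 when either bit is 1
  100010
| 110011
--------
  110011
Decimal: 34 | 51 = 51



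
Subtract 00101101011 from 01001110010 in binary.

Method 1 - Direct subtraction (column by column from the right: bit − bit − borrow-in; if negative, add 2 and borrow 1 from the next column):
borrow: 01000011110
        01001110010
-       00101101011
-------------------
        00100000111

Method 2 - Add two's complement:
Two's complement of 00101101011: invert → 11010010100, add 1 → 11010010101
  01001110010
+ 11010010101
-------------
 100100000111  (end carry out of the top bit = 1)
Discarding the end carry: 00100000111
Decimal check:
  01001110010 = 512 + 64 + 32 + 16 + 2 = 626
  00101101011 = 256 + 64 + 32 + 8 + 2 + 1 = 363
  626 - 363 = 263, and 00100000111 = 256 + 4 + 2 + 1 = 263 ✓



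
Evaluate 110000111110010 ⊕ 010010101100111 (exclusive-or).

XOR: 1 when bits differ
  110000111110010
^ 010010101100111
-----------------
  100010010010101
Decimal: 25074 ^ 9575 = 17557



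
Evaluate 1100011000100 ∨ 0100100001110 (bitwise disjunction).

OR: 1 when either bit is 1
  1100011000100
| 0100100001110
---------------
  1100111001110
Decimal: 6340 | 2318 = 6606



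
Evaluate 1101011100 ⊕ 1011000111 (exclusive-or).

XOR: 1 when bits differ
  1101011100
^ 1011000111
------------
  0110011011
Decimal: 860 ^ 711 = 411



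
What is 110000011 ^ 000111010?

XOR: 1 when bits differ
  110000011
^ 000111010
-----------
  110111001
Decimal: 387 ^ 58 = 441



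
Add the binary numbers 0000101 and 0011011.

Add column by column from the right: bit + bit + carry-in; write the sum mod 2, carry 1 when the sum is 2 or 3.
carry:  0111110
        0000101
+       0011011
---------------
       00100000
(the carry out of the leftmost column, 0, becomes the leading bit)
Decimal check:
  0000101 = 4 + 1 = 5
  0011011 = 16 + 8 + 2 + 1 = 27
  5 + 27 = 32, and 00100000 = 32 ✓



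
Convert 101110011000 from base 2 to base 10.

Sum of powers of 2 for each 1-bit:
2^3 + 2^4 + 2^7 + 2^8 + 2^9 + 2^11
= 8 + 16 + 128 + 256 + 512 + 2048
= 2968



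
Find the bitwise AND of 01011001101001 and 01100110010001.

AND: 1 only when both bits are 1
  01011001101001
& 01100110010001
----------------
  01000000000001
Decimal: 5737 & 6545 = 4097



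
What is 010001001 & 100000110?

AND: 1 only when both bits are 1
  010001001
& 100000110
-----------
  000000000
Decimal: 137 & 262 = 0



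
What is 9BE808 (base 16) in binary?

Convert each hex digit to 4 bits:
  9 = 1001
  B = 1011
  E = 1110
  8 = 1000
  0 = 0000
  8 = 1000
Concatenate: 100110111110100000001000



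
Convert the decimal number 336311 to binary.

Using repeated division by 2:
336311 ÷ 2 = 168155 remainder 1
168155 ÷ 2 = 84077 remainder 1
84077 ÷ 2 = 42038 remainder 1
42038 ÷ 2 = 21019 remainder 0
21019 ÷ 2 = 10509 remainder 1
10509 ÷ 2 = 5254 remainder 1
5254 ÷ 2 = 2627 remainder 0
2627 ÷ 2 = 1313 remainder 1
1313 ÷ 2 = 656 remainder 1
656 ÷ 2 = 328 remainder 0
328 ÷ 2 = 164 remainder 0
164 ÷ 2 = 82 remainder 0
82 ÷ 2 = 41 remainder 0
41 ÷ 2 = 20 remainder 1
20 ÷ 2 = 10 remainder 0
10 ÷ 2 = 5 remainder 0
5 ÷ 2 = 2 remainder 1
2 ÷ 2 = 1 remainder 0
1 ÷ 2 = 0 remainder 1
Reading remainders bottom to top: 1010010000110110111



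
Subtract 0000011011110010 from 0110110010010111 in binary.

Method 1 - Direct subtraction (column by column from the right: bit − bit − borrow-in; if negative, add 2 and borrow 1 from the next column):
borrow: 0000111111000000
        0110110010010111
-       0000011011110010
------------------------
        0110010110100101

Method 2 - Add two's complement:
Two's complement of 0000011011110010: invert → 1111100100001101, add 1 → 1111100100001110
  0110110010010111
+ 1111100100001110
------------------
 10110010110100101  (end carry out of the top bit = 1)
Discarding the end carry: 0110010110100101
Decimal check:
  0110110010010111 = 16384 + 8192 + 2048 + 1024 + 128 + 16 + 4 + 2 + 1 = 27799
  0000011011110010 = 1024 + 512 + 128 + 64 + 32 + 16 + 2 = 1778
  27799 - 1778 = 26021, and 0110010110100101 = 16384 + 8192 + 1024 + 256 + 128 + 32 + 4 + 1 = 26021 ✓



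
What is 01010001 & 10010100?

AND: 1 only when both bits are 1
  01010001
& 10010100
----------
  00010000
Decimal: 81 & 148 = 16



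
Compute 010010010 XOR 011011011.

XOR: 1 when bits differ
  010010010
^ 011011011
-----------
  001001001
Decimal: 146 ^ 219 = 73



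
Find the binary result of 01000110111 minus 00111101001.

Method 1 - Direct subtraction (column by column from the right: bit − bit − borrow-in; if negative, add 2 and borrow 1 from the next column):
borrow: 01110010000
        01000110111
-       00111101001
-------------------
        00001001110

Method 2 - Add two's complement:
Two's complement of 00111101001: invert → 11000010110, add 1 → 11000010111
  01000110111
+ 11000010111
-------------
 100001001110  (end carry out of the top bit = 1)
Discarding the end carry: 00001001110
Decimal check:
  01000110111 = 512 + 32 + 16 + 4 + 2 + 1 = 567
  00111101001 = 256 + 128 + 64 + 32 + 8 + 1 = 489
  567 - 489 = 78, and 00001001110 = 64 + 8 + 4 + 2 = 78 ✓



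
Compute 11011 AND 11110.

AND: 1 only when both bits are 1
  11011
& 11110
-------
  11010
Decimal: 27 & 30 = 26



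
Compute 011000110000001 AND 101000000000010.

AND: 1 only when both bits are 1
  011000110000001
& 101000000000010
-----------------
  001000000000000
Decimal: 12673 & 20482 = 4096



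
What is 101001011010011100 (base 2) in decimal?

Sum of powers of 2 for each 1-bit:
2^2 + 2^3 + 2^4 + 2^7 + 2^9 + 2^10 + 2^12 + 2^15 + 2^17
= 4 + 8 + 16 + 128 + 512 + 1024 + 4096 + 32768 + 131072
= 169628



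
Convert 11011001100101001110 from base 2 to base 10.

Sum of powers of 2 for each 1-bit:
2^1 + 2^2 + 2^3 + 2^6 + 2^8 + 2^11 + 2^12 + 2^15 + 2^16 + 2^18 + 2^19
= 2 + 4 + 8 + 64 + 256 + 2048 + 4096 + 32768 + 65536 + 262144 + 524288
= 891214



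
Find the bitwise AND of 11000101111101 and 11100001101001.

AND: 1 only when both bits are 1
  11000101111101
& 11100001101001
----------------
  11000001101001
Decimal: 12669 & 14441 = 12393



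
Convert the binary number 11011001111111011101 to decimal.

Sum of powers of 2 for each 1-bit:
2^0 + 2^2 + 2^3 + 2^4 + 2^6 + 2^7 + 2^8 + 2^9 + 2^10 + 2^11 + 2^12 + 2^15 + 2^16 + 2^18 + 2^19
= 1 + 4 + 8 + 16 + 64 + 128 + 256 + 512 + 1024 + 2048 + 4096 + 32768 + 65536 + 262144 + 524288
= 892893



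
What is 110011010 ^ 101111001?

XOR: 1 when bits differ
  110011010
^ 101111001
-----------
  011100011
Decimal: 410 ^ 377 = 227



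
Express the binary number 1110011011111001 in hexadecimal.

Group into 4-bit nibbles from right:
  1110 = E
  0110 = 6
  1111 = F
  1001 = 9
Result: E6F9



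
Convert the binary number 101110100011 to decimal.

Sum of powers of 2 for each 1-bit:
2^0 + 2^1 + 2^5 + 2^7 + 2^8 + 2^9 + 2^11
= 1 + 2 + 32 + 128 + 256 + 512 + 2048
= 2979



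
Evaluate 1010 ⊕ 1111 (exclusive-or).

XOR: 1 when bits differ
  1010
^ 1111
------
  0101
Decimal: 10 ^ 15 = 5



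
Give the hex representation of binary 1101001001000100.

Group into 4-bit nibbles from right:
  1101 = D
  0010 = 2
  0100 = 4
  0100 = 4
Result: D244



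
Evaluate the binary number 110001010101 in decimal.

Sum of powers of 2 for each 1-bit:
2^0 + 2^2 + 2^4 + 2^6 + 2^10 + 2^11
= 1 + 4 + 16 + 64 + 1024 + 2048
= 3157



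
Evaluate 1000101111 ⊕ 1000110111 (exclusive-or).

XOR: 1 when bits differ
  1000101111
^ 1000110111
------------
  0000011000
Decimal: 559 ^ 567 = 24



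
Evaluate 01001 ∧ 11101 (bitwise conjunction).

AND: 1 only when both bits are 1
  01001
& 11101
-------
  01001
Decimal: 9 & 29 = 9



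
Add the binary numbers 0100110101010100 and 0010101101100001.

Add column by column from the right: bit + bit + carry-in; write the sum mod 2, carry 1 when the sum is 2 or 3.
carry:  0001111010000000
        0100110101010100
+       0010101101100001
------------------------
       00111100010110101
(the carry out of the leftmost column, 0, becomes the leading bit)
Decimal check:
  0100110101010100 = 16384 + 2048 + 1024 + 256 + 64 + 16 + 4 = 19796
  0010101101100001 = 8192 + 2048 + 512 + 256 + 64 + 32 + 1 = 11105
  19796 + 11105 = 30901, and 00111100010110101 = 16384 + 8192 + 4096 + 2048 + 128 + 32 + 16 + 4 + 1 = 30901 ✓

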